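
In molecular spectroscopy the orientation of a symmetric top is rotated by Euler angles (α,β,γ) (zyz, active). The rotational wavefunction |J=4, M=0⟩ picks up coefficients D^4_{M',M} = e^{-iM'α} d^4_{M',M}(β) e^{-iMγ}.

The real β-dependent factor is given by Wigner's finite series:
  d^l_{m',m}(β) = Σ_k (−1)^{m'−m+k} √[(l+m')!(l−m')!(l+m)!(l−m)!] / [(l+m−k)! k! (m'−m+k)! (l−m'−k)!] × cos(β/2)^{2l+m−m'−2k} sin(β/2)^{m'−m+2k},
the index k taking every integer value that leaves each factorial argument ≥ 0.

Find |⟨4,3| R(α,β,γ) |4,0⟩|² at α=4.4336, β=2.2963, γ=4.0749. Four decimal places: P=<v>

P=0.1689

D^4_{3,0}(4.4336,2.2963,4.0749) = e^{-i·3·4.4336}·d^4_{3,0}(2.2963)·e^{-i·0·4.0749}. Compute d first:
c=cos(2.2963/2)=0.410175, s=sin(2.2963/2)=0.912007; N=√[5040·1·24·24]=1703.830978
k∈{0,1} keeps every argument non-negative
  k=0: (−1)^3·1703.8310/(144)·0.4102^5·0.9120^3 = -0.104209
  k=1: (−1)^4·1703.8310/(144)·0.4102^3·0.9120^5 = +0.515185
d^4_{3,0}(2.2963) = -0.104209 +0.515185 = +0.410975
|D^4_{3,0}|² = |d^4_{3,0}(β)|² = (+0.410975)² = 0.168901 (the z-rotation phases have unit modulus)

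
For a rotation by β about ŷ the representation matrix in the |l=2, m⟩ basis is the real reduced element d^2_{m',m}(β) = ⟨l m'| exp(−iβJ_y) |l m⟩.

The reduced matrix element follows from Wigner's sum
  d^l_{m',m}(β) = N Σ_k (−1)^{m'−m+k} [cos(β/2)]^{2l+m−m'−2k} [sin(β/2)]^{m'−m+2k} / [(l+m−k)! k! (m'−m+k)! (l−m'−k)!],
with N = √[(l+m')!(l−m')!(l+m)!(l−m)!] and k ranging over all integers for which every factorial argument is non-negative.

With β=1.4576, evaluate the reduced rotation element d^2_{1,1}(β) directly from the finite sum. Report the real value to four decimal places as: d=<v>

d^2_{1,1}(β=1.4576) via Wigner's sum:
c=cos(1.4576/2)=0.745974, s=sin(1.4576/2)=0.665975; N=√[6·1·6·1]=6.000000
k∈{0,1} keeps every argument non-negative
  k=0: (−1)^0·6.0000/(6)·0.7460^4·0.6660^0 = +0.309667
  k=1: (−1)^1·6.0000/(2)·0.7460^2·0.6660^2 = -0.740431
d^2_{1,1}(1.4576) = +0.309667 -0.740431 = -0.430764

d=-0.4308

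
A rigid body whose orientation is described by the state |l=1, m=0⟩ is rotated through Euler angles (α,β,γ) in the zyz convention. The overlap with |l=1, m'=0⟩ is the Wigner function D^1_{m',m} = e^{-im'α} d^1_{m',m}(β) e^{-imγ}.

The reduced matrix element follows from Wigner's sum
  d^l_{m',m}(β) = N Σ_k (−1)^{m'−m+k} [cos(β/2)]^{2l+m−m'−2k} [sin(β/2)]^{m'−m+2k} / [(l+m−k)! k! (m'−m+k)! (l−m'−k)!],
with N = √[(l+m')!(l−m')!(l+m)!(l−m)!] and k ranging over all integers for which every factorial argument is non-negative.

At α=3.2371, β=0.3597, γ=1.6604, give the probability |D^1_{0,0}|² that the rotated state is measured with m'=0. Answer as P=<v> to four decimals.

P=0.8761

First d^1_{0,0}(β=0.3597), then the phase factors e^{-i(0)α} and e^{-i(0)γ}:
Half-angle: c=0.983871, s=0.178882. N=√(1·1·1·1)=1.000000
The bounds max(0,m−m')=0 and min(l+m,l−m')=1 give 2 terms
  k=0: (−1)^0·1.0000/(1)·0.9839^2·0.1789^0 = +0.968001
  k=1: (−1)^1·1.0000/(1)·0.9839^0·0.1789^2 = -0.031999
d^1_{0,0}(0.3597) = +0.968001 -0.031999 = +0.936002
|D^1_{0,0}|² = |d^1_{0,0}(β)|² = (+0.936002)² = 0.876101 (the z-rotation phases have unit modulus)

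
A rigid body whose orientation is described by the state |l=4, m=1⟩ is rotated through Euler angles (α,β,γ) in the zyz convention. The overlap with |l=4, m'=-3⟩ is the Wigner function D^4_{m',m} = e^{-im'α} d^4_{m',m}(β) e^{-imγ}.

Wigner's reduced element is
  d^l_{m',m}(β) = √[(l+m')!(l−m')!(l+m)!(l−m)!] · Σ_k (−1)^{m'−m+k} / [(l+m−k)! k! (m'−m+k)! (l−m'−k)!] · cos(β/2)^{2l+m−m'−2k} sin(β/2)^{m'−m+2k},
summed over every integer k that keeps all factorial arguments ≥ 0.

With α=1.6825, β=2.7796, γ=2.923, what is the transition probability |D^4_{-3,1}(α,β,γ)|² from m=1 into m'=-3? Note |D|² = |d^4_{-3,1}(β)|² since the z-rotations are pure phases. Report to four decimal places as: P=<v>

Split into d^4_{-3,1}(β=2.7796) × two z-phases.
Half-angle: c=0.180010, s=0.983665. N=√(1·5040·120·6)=1904.940944
Admissible k: 4..5 (factorial args all ≥0)
  k=4: (−1)^0·1904.9409/(144)·0.1800^4·0.9837^4 = +0.013004
  k=5: (−1)^1·1904.9409/(240)·0.1800^2·0.9837^6 = -0.232994
d^4_{-3,1}(2.7796) = +0.013004 -0.232994 = -0.219990
|D^4_{-3,1}|² = |d^4_{-3,1}(β)|² = (-0.219990)² = 0.048395 (the z-rotation phases have unit modulus)

P=0.0484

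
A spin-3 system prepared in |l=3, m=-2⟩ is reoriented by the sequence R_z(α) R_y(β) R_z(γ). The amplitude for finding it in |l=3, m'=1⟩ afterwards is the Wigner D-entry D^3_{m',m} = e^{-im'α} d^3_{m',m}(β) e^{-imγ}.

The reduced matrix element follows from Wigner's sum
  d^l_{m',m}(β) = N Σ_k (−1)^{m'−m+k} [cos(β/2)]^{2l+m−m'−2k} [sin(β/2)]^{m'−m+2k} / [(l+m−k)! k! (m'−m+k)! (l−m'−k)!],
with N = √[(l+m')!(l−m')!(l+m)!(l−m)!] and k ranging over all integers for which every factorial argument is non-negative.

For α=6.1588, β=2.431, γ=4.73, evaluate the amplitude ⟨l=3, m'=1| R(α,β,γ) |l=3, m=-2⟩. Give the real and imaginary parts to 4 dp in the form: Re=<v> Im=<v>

First d^3_{1,-2}(β=2.431), then the phase factors e^{-i(1)α} and e^{-i(-2)γ}:
With c≡cos(β/2)=0.347868 and s≡sin(β/2)=0.937543, N=[24·2·1·120]^{1/2}=75.894664
k∈{0,1} keeps every argument non-negative
  k=0: (−1)^3·75.8947/(12)·0.3479^3·0.9375^3 = -0.219406
  k=1: (−1)^4·75.8947/(24)·0.3479^1·0.9375^5 = +0.796841
d^3_{1,-2}(2.431) = -0.219406 +0.796841 = +0.577435
Attach z-rotation phases: D = e^{-i(1)(6.1588)}·(+0.577435)·e^{-i(-2)(4.73)} = -0.570096-0.091772i

Re=-0.5701 Im=-0.0918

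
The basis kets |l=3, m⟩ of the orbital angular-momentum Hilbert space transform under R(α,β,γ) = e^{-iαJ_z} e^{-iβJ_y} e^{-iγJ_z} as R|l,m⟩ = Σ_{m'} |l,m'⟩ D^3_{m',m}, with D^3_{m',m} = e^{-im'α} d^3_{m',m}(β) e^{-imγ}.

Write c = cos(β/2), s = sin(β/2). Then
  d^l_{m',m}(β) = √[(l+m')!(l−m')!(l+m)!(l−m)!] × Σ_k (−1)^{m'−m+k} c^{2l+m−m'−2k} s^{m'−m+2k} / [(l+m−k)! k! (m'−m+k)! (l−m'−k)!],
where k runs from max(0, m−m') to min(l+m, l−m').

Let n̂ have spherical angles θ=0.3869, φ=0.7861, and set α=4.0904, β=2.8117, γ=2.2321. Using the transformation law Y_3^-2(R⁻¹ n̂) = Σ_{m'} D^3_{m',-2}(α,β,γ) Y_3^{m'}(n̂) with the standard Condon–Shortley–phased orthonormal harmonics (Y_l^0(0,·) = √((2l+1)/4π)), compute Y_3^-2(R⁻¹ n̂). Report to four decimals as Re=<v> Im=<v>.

Re=0.0061 Im=-0.0026

Need the full column D^3_{m',-2} for m'=−3..3 at α=4.0904, β=2.8117, γ=2.2321.
cos(β/2)=0.164199, sin(β/2)=0.986427
d^3_{-3,-2}: single k=1 term ⇒ +0.000288;  D = -0.000149-0.000247i
d^3_{-2,-2}: k∈[0..1] ⇒ +0.000020 -0.003537 = -0.003517;  D = -0.003506-0.000276i
d^3_{-1,-2}: k∈[0..1] ⇒ -0.000372 +0.026874 = +0.026502;  D = -0.017086+0.020259i
d^3_{0,-2}: k∈[0..1] ⇒ +0.003874 -0.139818 = -0.135944;  D = +0.033395+0.131779i
d^3_{1,-2}: k∈[0..1] ⇒ -0.026874 +0.484950 = +0.458075;  D = +0.426443+0.167269i
d^3_{2,-2}: k∈[0..1] ⇒ +0.127636 -0.921277 = -0.793641;  D = +0.666014-0.431614i
d^3_{3,-2}: single k=0 term ⇒ -0.375640;  D = -0.017642+0.375226i
Y_3^{m'}(θ=0.3869,φ=0.7861) and Σ D·Y over m':
  (-0.0001-0.0002i)·(-0.0159-0.0158i)  (-0.0035-0.0003i)·(-0.0002-0.1347i)  (-0.0171+0.0203i)·(+0.2833-0.2837i)  (+0.0334+0.1318i)·(+0.4452+0.0000i)  (+0.4264+0.1673i)·(-0.2833-0.2837i)  (+0.6660-0.4316i)·(-0.0002+0.1347i)  (-0.0176+0.3752i)·(+0.0159-0.0158i)
Y_3^-2(R⁻¹ n̂) = +0.006057-0.002591i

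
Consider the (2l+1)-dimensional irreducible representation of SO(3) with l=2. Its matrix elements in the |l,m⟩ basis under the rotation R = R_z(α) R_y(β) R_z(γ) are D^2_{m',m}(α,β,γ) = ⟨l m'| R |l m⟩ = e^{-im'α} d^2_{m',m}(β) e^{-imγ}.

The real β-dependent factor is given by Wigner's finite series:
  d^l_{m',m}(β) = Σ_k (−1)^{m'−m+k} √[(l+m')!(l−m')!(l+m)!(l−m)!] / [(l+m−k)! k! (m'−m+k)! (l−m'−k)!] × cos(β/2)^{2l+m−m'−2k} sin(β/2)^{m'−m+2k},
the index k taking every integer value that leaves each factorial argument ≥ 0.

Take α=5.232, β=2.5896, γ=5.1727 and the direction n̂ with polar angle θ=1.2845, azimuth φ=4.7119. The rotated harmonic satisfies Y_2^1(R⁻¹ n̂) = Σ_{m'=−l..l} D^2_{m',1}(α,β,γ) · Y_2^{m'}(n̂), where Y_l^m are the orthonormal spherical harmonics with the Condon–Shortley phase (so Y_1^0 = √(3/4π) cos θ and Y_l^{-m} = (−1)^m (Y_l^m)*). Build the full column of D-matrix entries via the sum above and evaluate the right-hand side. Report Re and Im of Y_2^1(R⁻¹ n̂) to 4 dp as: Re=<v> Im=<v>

Need the full column D^2_{m',1} for m'=−2..2 at α=5.232, β=2.5896, γ=5.1727.
cos(β/2)=0.272506, sin(β/2)=0.962154
d^2_{-2,1}: single k=3 term ⇒ +0.485444;  D = +0.265593-0.406346i
d^2_{-1,1}: k∈[2..3] ⇒ +0.206235 -0.856996 = -0.650761;  D = -0.649617-0.038568i
d^2_{0,1}: k∈[1..2] ⇒ +0.047692 -0.594546 = -0.546853;  D = -0.242927-0.489934i
d^2_{1,1}: k∈[0..1] ⇒ +0.005514 -0.206235 = -0.200720;  D = +0.111819-0.166689i
d^2_{2,1}: single k=0 term ⇒ -0.038940;  D = +0.038842+0.002773i
Y_2^{m'}(θ=1.2845,φ=4.7119) and Σ D·Y over m':
  (+0.2656-0.4063i)·(-0.3555-0.0003i)  (-0.6496-0.0386i)·(-0.0001+0.2093i)  (-0.2429-0.4899i)·(-0.2399+0.0000i)  (+0.1118-0.1667i)·(+0.0001+0.2093i)  (+0.0388+0.0028i)·(-0.3555+0.0003i)
Y_2^1(R⁻¹ n̂) = -0.007037+0.148362i

Re=-0.0070 Im=0.1484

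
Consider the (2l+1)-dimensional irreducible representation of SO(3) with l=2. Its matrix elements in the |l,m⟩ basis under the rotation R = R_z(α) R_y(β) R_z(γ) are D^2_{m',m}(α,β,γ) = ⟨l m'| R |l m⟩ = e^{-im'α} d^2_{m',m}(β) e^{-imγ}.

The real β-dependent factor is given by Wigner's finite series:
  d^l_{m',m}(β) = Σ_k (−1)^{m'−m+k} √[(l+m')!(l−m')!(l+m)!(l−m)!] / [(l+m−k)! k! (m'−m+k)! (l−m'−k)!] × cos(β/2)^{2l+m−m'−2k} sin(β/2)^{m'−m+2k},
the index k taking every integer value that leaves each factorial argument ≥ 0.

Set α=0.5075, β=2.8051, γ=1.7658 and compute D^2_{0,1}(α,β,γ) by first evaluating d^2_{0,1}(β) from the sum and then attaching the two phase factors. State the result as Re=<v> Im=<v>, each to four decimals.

Split into d^2_{0,1}(β=2.8051) × two z-phases.
Half-angle: c=0.167454, s=0.985880. N=√(2·2·6·1)=4.898979
k∈{1,2} keeps every argument non-negative
  k=1: (−1)^0·4.8990/(2)·0.1675^3·0.9859^1 = +0.011339
  k=2: (−1)^1·4.8990/(2)·0.1675^1·0.9859^3 = -0.393045
d^2_{0,1}(2.8051) = +0.011339 -0.393045 = -0.381706
Attach z-rotation phases: D = e^{-i(0)(0.5075)}·(-0.381706)·e^{-i(1)(1.7658)} = +0.073963+0.374471i

Re=0.0740 Im=0.3745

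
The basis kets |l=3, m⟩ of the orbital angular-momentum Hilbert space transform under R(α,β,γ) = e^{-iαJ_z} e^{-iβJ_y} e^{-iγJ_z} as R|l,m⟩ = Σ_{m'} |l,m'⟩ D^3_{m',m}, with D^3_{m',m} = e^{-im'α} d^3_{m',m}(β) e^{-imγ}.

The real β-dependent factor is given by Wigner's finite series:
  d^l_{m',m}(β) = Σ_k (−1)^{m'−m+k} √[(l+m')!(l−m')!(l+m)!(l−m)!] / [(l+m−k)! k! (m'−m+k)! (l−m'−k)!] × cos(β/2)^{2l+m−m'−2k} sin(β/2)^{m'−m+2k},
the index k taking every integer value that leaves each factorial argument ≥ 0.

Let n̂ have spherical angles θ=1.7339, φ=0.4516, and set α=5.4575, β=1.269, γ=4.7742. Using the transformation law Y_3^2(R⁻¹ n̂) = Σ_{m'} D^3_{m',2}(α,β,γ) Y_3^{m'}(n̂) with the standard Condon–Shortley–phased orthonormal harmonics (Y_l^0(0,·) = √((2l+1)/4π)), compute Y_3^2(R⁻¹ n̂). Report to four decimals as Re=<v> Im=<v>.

Need the full column D^3_{m',2} for m'=−3..3 at α=5.4575, β=1.269, γ=4.7742.
cos(β/2)=0.805368, sin(β/2)=0.592775
d^3_{-3,2}: single k=5 term ⇒ +0.144384;  D = +0.123771+0.074346i
d^3_{-2,2}: k∈[4..5] ⇒ +0.400422 -0.043385 = +0.357037;  D = +0.072400+0.349620i
d^3_{-1,2}: k∈[3..4] ⇒ +0.688150 -0.186399 = +0.501751;  D = -0.292142+0.407929i
d^3_{0,2}: k∈[2..3] ⇒ +0.809689 -0.438641 = +0.371048;  D = -0.368217+0.045753i
d^3_{1,2}: k∈[1..2] ⇒ +0.635129 -0.688150 = -0.053020;  D = +0.040482+0.034240i
d^3_{2,2}: k∈[0..1] ⇒ +0.272877 -0.739141 = -0.466264;  D = +0.020065+0.465832i
d^3_{3,2}: single k=0 term ⇒ -0.491969;  D = -0.346913+0.348834i
Y_3^{m'}(θ=1.7339,φ=0.4516) and Σ D·Y over m':
  (+0.1238+0.0743i)·(+0.0859-0.3915i)  (+0.0724+0.3496i)·(-0.1000+0.1269i)  (-0.2921+0.4079i)·(-0.2491+0.1208i)  (-0.3682+0.0458i)·(+0.1738+0.0000i)  (+0.0405+0.0342i)·(+0.2491+0.1208i)  (+0.0201+0.4658i)·(-0.1000-0.1269i)  (-0.3469+0.3488i)·(-0.0859-0.3915i)
Y_3^2(R⁻¹ n̂) = +0.177050-0.126684i

Re=0.1770 Im=-0.1267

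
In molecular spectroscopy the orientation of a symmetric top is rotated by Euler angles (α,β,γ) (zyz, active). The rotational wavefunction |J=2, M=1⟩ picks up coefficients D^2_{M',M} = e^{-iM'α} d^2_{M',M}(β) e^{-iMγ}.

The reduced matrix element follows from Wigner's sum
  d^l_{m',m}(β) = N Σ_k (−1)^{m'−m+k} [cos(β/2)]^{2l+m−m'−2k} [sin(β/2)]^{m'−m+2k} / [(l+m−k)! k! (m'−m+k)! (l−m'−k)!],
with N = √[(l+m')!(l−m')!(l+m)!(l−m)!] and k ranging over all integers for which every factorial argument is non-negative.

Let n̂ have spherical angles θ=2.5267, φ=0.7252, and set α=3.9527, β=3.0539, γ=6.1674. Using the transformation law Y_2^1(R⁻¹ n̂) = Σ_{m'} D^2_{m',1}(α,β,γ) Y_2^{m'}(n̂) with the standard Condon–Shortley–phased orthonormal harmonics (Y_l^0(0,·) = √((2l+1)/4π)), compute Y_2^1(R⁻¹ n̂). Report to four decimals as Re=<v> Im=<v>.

Re=-0.3739 Im=-0.0729

Need the full column D^2_{m',1} for m'=−2..2 at α=3.9527, β=3.0539, γ=6.1674.
cos(β/2)=0.043832, sin(β/2)=0.999039
d^2_{-2,1}: single k=3 term ⇒ +0.087412;  D = -0.014548+0.086193i
d^2_{-1,1}: k∈[2..3] ⇒ +0.005753 -0.996161 = -0.990408;  D = +0.594564+0.792087i
d^2_{0,1}: k∈[1..2] ⇒ +0.000206 -0.107057 = -0.106851;  D = -0.106136-0.012344i
d^2_{1,1}: k∈[0..1] ⇒ +0.000004 -0.005753 = -0.005749;  D = +0.004414-0.003683i
d^2_{2,1}: single k=0 term ⇒ -0.000168;  D = -0.000011+0.000168i
Y_2^{m'}(θ=2.5267,φ=0.7252) and Σ D·Y over m':
  (-0.0145+0.0862i)·(+0.0154-0.1276i)  (+0.5946+0.7921i)·(-0.2724+0.2415i)  (-0.1061-0.0123i)·(+0.3159+0.0000i)  (+0.0044-0.0037i)·(+0.2724+0.2415i)  (-0.0000+0.0002i)·(+0.0154+0.1276i)
Y_2^1(R⁻¹ n̂) = -0.373916-0.072875i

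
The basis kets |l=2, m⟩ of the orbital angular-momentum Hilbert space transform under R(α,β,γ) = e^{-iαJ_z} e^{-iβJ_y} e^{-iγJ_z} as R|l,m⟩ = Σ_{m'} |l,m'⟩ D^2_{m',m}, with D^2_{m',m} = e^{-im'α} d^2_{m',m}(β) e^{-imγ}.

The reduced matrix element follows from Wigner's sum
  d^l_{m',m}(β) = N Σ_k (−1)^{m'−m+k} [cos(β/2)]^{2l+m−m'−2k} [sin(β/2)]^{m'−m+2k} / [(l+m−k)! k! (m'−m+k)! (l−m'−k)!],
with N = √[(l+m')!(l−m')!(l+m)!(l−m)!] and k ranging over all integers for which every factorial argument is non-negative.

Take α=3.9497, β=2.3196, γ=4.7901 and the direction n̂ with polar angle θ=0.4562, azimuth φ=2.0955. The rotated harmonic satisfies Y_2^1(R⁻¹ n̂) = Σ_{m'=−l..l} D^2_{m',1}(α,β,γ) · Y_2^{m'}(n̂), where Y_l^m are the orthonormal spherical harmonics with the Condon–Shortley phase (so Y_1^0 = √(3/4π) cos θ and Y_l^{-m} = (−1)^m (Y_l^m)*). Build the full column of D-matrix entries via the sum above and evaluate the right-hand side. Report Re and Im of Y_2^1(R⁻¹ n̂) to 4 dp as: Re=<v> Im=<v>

Re=0.2044 Im=-0.3277

Need the full column D^2_{m',1} for m'=−2..2 at α=3.9497, β=2.3196, γ=4.7901.
cos(β/2)=0.399523, sin(β/2)=0.916723
d^2_{-2,1}: single k=3 term ⇒ +0.615583;  D = -0.615262+0.019875i
d^2_{-1,1}: k∈[2..3] ⇒ +0.402421 -0.706241 = -0.303820;  D = -0.202698+0.226318i
d^2_{0,1}: k∈[1..2] ⇒ +0.143199 -0.753932 = -0.610733;  D = -0.047413-0.608890i
d^2_{1,1}: k∈[0..1] ⇒ +0.025478 -0.402421 = -0.376943;  D = +0.291917+0.238475i
d^2_{2,1}: single k=0 term ⇒ -0.116921;  D = -0.116036+0.014360i
Y_2^{m'}(θ=0.4562,φ=2.0955) and Σ D·Y over m':
  (-0.6153+0.0199i)·(-0.0373+0.0650i)  (-0.2027+0.2263i)·(-0.1531-0.2644i)  (-0.0474-0.6089i)·(+0.4472+0.0000i)  (+0.2919+0.2385i)·(+0.1531-0.2644i)  (-0.1160+0.0144i)·(-0.0373-0.0650i)
Y_2^1(R⁻¹ n̂) = +0.204358-0.327730i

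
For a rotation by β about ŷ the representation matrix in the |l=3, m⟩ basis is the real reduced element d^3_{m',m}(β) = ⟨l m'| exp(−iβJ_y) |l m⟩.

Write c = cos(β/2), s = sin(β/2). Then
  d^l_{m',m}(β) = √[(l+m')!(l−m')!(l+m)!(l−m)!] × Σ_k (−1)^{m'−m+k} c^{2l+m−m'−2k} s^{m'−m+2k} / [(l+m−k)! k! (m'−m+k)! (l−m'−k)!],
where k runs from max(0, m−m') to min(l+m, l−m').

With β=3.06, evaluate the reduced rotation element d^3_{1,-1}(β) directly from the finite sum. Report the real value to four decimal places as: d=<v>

d=0.9818

d^3_{1,-1}(β=3.06) via Wigner's sum:
Half-angle: c=0.040785, s=0.999168. N=√(24·2·2·24)=48.000000
k∈{0,1,2} keeps every argument non-negative
  k=0: (−1)^2·48.0000/(8)·0.0408^4·0.9992^2 = +0.000017
  k=1: (−1)^3·48.0000/(6)·0.0408^2·0.9992^4 = -0.013263
  k=2: (−1)^4·48.0000/(48)·0.0408^0·0.9992^6 = +0.995018
d^3_{1,-1}(3.06) = +0.000017 -0.013263 +0.995018 = +0.981772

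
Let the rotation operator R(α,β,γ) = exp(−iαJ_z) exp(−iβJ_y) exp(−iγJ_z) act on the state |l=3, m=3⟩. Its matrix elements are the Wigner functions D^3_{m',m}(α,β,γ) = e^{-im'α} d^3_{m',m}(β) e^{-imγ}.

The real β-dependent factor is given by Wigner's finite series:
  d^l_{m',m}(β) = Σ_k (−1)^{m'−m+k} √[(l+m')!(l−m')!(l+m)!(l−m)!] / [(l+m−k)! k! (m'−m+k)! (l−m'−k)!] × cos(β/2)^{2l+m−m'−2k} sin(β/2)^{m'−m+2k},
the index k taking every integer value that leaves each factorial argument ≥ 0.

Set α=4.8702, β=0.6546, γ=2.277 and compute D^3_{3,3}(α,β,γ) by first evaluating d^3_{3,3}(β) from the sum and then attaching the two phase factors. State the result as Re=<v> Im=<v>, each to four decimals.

Re=-0.6147 Im=-0.3765

First d^3_{3,3}(β=0.6546), then the phase factors e^{-i(3)α} and e^{-i(3)γ}:
With c≡cos(β/2)=0.946914 and s≡sin(β/2)=0.321488, N=[720·1·720·1]^{1/2}=720.000000
Admissible k: 0..0 (factorial args all ≥0)
  k=0: (−1)^0·720.0000/(720)·0.9469^6·0.3215^0 = +0.720880
d^3_{3,3}(0.6546) = +0.720880
D = (-0.455944-0.890008i)·(+0.720880)·(+0.853665-0.520823i) = -0.614738-0.376517i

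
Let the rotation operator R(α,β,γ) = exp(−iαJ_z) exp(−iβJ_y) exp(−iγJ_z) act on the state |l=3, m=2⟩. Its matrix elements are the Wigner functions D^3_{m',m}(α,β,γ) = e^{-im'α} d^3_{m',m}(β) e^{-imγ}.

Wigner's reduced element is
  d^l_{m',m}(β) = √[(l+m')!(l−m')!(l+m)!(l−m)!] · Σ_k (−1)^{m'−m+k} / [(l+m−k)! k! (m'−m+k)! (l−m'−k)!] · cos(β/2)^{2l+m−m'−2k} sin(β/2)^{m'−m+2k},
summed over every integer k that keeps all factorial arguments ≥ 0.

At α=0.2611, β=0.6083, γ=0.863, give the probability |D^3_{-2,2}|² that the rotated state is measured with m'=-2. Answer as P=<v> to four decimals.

First d^3_{-2,2}(β=0.6083), then the phase factors e^{-i(-2)α} and e^{-i(2)γ}:
With c≡cos(β/2)=0.954102 and s≡sin(β/2)=0.299482, N=[1·120·120·1]^{1/2}=120.000000
k∈{4,5} keeps every argument non-negative
  k=4: (−1)^0·120.0000/(24)·0.9541^2·0.2995^4 = +0.036614
  k=5: (−1)^1·120.0000/(120)·0.9541^0·0.2995^6 = -0.000721
d^3_{-2,2}(0.6083) = +0.036614 -0.000721 = +0.035892
|D^3_{-2,2}|² = |d^3_{-2,2}(β)|² = (+0.035892)² = 0.001288 (the z-rotation phases have unit modulus)

P=0.0013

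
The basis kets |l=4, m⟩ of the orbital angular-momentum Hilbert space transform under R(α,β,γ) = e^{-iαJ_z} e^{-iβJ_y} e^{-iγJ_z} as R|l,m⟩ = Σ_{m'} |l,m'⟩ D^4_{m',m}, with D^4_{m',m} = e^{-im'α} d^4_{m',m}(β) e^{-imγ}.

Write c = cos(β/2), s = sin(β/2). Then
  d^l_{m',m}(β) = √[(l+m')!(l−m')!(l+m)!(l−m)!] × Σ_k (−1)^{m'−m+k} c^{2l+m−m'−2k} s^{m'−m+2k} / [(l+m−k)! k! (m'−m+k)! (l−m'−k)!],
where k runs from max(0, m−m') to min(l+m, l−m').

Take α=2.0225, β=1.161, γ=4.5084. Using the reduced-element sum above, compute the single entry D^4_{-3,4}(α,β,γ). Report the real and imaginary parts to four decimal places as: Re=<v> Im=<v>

Split into d^4_{-3,4}(β=1.161) × two z-phases.
With c≡cos(β/2)=0.836189 and s≡sin(β/2)=0.548442, N=[1·5040·40320·1]^{1/2}=14255.272709
Admissible k: 7..7 (factorial args all ≥0)
  k=7: (−1)^0·14255.2727/(5040)·0.8362^1·0.5484^7 = +0.035299
d^4_{-3,4}(1.161) = +0.035299
Phases: e^{-i·(-3)·2.0225}=+0.976830-0.214017i, e^{-i·(4)·4.5084}=+0.685172+0.728381i ⇒ D=+0.029128+0.019939i

Re=0.0291 Im=0.0199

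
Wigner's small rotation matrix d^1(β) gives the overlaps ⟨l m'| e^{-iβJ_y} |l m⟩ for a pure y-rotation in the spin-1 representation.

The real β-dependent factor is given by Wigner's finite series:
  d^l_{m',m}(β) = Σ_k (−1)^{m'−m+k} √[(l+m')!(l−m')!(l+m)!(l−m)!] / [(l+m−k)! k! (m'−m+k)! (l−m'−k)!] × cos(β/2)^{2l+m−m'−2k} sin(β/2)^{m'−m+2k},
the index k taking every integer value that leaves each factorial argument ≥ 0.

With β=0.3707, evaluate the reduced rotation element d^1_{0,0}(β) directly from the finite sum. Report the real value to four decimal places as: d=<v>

d=0.9321

d^1_{0,0}(β=0.3707) via Wigner's sum:
Half-angle: c=0.982872, s=0.184291. N=√(1·1·1·1)=1.000000
Admissible k: 0..1 (factorial args all ≥0)
  k=0: (−1)^0·1.0000/(1)·0.9829^2·0.1843^0 = +0.966037
  k=1: (−1)^1·1.0000/(1)·0.9829^0·0.1843^2 = -0.033963
d^1_{0,0}(0.3707) = +0.966037 -0.033963 = +0.932074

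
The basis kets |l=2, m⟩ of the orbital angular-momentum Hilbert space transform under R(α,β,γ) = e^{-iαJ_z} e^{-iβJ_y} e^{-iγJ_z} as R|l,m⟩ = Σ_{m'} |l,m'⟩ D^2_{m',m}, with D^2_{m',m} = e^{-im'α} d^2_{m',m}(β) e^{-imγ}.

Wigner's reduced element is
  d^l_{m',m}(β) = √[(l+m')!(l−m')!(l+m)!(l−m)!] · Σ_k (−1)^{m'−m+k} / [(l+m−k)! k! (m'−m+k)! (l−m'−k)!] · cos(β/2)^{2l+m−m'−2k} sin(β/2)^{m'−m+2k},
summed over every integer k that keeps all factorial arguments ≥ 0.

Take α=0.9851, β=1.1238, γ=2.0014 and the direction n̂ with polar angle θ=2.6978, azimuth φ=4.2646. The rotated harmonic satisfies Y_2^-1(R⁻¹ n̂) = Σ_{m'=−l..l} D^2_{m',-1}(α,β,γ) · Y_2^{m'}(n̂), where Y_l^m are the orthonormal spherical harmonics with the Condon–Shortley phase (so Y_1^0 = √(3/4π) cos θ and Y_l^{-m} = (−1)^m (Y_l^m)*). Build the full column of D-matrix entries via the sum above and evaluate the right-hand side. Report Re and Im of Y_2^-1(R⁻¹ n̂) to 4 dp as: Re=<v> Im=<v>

Need the full column D^2_{m',-1} for m'=−2..2 at α=0.9851, β=1.1238, γ=2.0014.
cos(β/2)=0.846244, sin(β/2)=0.532795
d^2_{-2,-1}: single k=1 term ⇒ +0.645769;  D = -0.435811-0.476537i
d^2_{-1,-1}: k∈[0..1] ⇒ +0.512841 -0.609864 = -0.097023;  D = +0.095858-0.014987i
d^2_{0,-1}: k∈[0..1] ⇒ -0.790903 +0.313510 = -0.477392;  D = +0.199273-0.433813i
d^2_{1,-1}: k∈[0..1] ⇒ +0.609864 -0.080582 = +0.529282;  D = +0.278675+0.449977i
d^2_{2,-1}: single k=0 term ⇒ -0.255980;  D = -0.255856-0.007985i
Y_2^{m'}(θ=2.6978,φ=4.2646) and Σ D·Y over m':
  (-0.4358-0.4765i)·(-0.0445-0.0556i)  (+0.0959-0.0150i)·(+0.1297-0.2700i)  (+0.1993-0.4338i)·(+0.4563+0.0000i)  (+0.2787+0.4500i)·(-0.1297-0.2700i)  (-0.2559-0.0080i)·(-0.0445+0.0556i)
Y_2^-1(R⁻¹ n̂) = +0.189432-0.327848i

Re=0.1894 Im=-0.3278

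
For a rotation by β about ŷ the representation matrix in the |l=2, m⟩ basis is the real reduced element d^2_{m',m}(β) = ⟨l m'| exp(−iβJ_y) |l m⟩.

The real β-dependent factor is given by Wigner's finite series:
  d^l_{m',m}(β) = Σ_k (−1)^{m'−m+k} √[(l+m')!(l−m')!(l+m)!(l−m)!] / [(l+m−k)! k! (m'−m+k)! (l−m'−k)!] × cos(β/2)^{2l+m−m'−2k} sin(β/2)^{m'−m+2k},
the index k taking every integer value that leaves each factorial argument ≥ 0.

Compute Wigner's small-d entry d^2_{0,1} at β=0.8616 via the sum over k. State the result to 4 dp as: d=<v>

d=0.6053

d^2_{0,1}(β=0.8616) via Wigner's sum:
c=cos(0.8616/2)=0.908632, s=sin(0.8616/2)=0.417598; N=√[2·2·6·1]=4.898979
Admissible k: 1..2 (factorial args all ≥0)
  k=1: (−1)^0·4.8990/(2)·0.9086^3·0.4176^1 = +0.767358
  k=2: (−1)^1·4.8990/(2)·0.9086^1·0.4176^3 = -0.162083
d^2_{0,1}(0.8616) = +0.767358 -0.162083 = +0.605274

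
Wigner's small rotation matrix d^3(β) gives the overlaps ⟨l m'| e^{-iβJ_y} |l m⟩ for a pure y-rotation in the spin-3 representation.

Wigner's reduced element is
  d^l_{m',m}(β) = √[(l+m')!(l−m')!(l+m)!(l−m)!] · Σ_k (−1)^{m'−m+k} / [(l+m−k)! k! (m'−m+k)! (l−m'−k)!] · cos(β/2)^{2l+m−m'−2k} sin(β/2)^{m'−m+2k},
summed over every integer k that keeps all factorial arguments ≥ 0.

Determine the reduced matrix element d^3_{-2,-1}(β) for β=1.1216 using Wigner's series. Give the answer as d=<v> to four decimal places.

d^3_{-2,-1}(β=1.1216) via Wigner's sum:
Half-angle: c=0.846830, s=0.531864. N=√(1·120·2·24)=75.894664
k∈{1,2} keeps every argument non-negative
  k=1: (−1)^0·75.8947/(24)·0.8468^5·0.5319^1 = +0.732456
  k=2: (−1)^1·75.8947/(12)·0.8468^3·0.5319^3 = -0.577856
d^3_{-2,-1}(1.1216) = +0.732456 -0.577856 = +0.154599

d=0.1546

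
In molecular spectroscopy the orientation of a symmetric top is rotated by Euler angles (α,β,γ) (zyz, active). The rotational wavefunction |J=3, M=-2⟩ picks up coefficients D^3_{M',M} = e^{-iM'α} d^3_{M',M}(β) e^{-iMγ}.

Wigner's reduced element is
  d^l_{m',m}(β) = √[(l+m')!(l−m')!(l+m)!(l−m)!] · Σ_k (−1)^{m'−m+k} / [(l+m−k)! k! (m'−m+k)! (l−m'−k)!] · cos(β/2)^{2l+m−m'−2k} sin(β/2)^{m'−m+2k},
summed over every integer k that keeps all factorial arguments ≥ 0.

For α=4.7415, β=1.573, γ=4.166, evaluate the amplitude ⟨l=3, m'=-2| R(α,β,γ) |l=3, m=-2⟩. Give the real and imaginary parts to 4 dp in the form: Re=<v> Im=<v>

D^3_{-2,-2}(4.7415,1.573,4.166) = e^{-i·-2·4.7415}·d^3_{-2,-2}(1.573)·e^{-i·-2·4.166}. Compute d first:
With c≡cos(β/2)=0.706327 and s≡sin(β/2)=0.707885, N=[1·120·1·120]^{1/2}=120.000000
k: max(0,(-2)−(-2))=0 … min(3+(-2),3−(-2))=1
  k=0: (−1)^0·120.0000/(120)·0.7063^6·0.7079^0 = +0.124175
  k=1: (−1)^1·120.0000/(24)·0.7063^4·0.7079^2 = -0.623620
d^3_{-2,-2}(1.573) = +0.124175 -0.623620 = -0.499444
D = (-0.998306-0.058189i)·(-0.499444)·(-0.460021+0.887908i) = -0.255170+0.429340i

Re=-0.2552 Im=0.4293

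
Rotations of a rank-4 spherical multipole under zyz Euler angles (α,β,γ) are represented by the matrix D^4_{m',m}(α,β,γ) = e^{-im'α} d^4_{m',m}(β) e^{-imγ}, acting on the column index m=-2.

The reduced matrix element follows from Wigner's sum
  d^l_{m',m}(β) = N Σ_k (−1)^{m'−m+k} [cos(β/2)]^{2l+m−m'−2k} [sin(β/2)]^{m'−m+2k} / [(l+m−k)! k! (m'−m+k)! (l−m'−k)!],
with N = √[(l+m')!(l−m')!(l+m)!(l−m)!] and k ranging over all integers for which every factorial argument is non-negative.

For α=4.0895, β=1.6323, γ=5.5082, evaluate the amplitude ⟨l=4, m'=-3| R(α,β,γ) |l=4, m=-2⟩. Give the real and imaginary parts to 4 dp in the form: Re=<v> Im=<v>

D^4_{-3,-2}(4.0895,1.6323,5.5082) = e^{-i·-3·4.0895}·d^4_{-3,-2}(1.6323)·e^{-i·-2·5.5082}. Compute d first:
With c≡cos(β/2)=0.685031 and s≡sin(β/2)=0.728514, N=[1·5040·2·720]^{1/2}=2693.993318
k∈{1,2} keeps every argument non-negative
  k=1: (−1)^0·2693.9933/(720)·0.6850^7·0.7285^1 = +0.192963
  k=2: (−1)^1·2693.9933/(240)·0.6850^5·0.7285^3 = -0.654712
d^4_{-3,-2}(1.6323) = +0.192963 -0.654712 = -0.461749
D = (+0.955964-0.293485i)·(-0.461749)·(+0.020824-0.999783i) = +0.126295+0.444141i

Re=0.1263 Im=0.4441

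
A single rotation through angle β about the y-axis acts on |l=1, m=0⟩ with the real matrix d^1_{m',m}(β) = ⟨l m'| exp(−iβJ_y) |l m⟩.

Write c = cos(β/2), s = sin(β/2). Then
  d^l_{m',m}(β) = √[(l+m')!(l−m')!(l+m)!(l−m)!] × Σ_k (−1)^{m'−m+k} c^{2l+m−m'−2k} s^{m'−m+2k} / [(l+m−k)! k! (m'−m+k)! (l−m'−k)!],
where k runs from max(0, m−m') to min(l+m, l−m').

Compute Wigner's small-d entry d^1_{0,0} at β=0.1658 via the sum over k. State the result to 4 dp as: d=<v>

d^1_{0,0}(β=0.1658) via Wigner's sum:
With c≡cos(β/2)=0.996566 and s≡sin(β/2)=0.082805, N=[1·1·1·1]^{1/2}=1.000000
k∈{0,1} keeps every argument non-negative
  k=0: (−1)^0·1.0000/(1)·0.9966^2·0.0828^0 = +0.993143
  k=1: (−1)^1·1.0000/(1)·0.9966^0·0.0828^2 = -0.006857
d^1_{0,0}(0.1658) = +0.993143 -0.006857 = +0.986287

d=0.9863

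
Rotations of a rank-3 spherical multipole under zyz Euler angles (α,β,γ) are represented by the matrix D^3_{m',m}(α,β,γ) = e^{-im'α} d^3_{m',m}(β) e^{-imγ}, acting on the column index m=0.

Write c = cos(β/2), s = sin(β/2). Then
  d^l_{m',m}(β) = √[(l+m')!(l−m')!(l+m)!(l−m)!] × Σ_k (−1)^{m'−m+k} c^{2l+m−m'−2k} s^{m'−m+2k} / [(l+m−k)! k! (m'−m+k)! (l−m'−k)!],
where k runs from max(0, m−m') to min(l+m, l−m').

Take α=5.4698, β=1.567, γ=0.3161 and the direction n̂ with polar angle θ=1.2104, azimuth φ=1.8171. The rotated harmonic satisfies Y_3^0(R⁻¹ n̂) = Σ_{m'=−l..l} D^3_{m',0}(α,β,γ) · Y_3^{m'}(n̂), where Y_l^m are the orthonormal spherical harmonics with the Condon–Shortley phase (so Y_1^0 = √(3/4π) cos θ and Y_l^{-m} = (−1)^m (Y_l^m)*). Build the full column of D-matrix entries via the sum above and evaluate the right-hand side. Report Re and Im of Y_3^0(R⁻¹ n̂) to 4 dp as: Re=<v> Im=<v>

Need the full column D^3_{m',0} for m'=−3..3 at α=5.4698, β=1.567, γ=0.3161.
cos(β/2)=0.708448, sin(β/2)=0.705763
d^3_{-3,0}: single k=3 term ⇒ +0.559005;  D = -0.427033-0.360735i
d^3_{-2,0}: k∈[2..3] ⇒ +0.687242 -0.682044 = +0.005198;  D = -0.000291-0.005190i
d^3_{-1,0}: k∈[1..3] ⇒ +0.436304 -1.299010 +0.429728 = -0.432978;  D = -0.297475+0.314610i
d^3_{0,0}: k∈[0..3] ⇒ +0.126429 -1.129255 +1.120713 -0.123582 = -0.005694;  D = -0.005694+0.000000i
d^3_{1,0}: k∈[0..2] ⇒ -0.436304 +1.299010 -0.429728 = +0.432978;  D = +0.297475+0.314610i
d^3_{2,0}: k∈[0..1] ⇒ +0.687242 -0.682044 = +0.005198;  D = -0.000291+0.005190i
d^3_{3,0}: single k=0 term ⇒ -0.559005;  D = +0.427033-0.360735i
Y_3^{m'}(θ=1.2104,φ=1.8171) and Σ D·Y over m':
  (-0.4270-0.3607i)·(+0.2302+0.2527i)  (-0.0003-0.0052i)·(-0.2781+0.1492i)  (-0.2975+0.3146i)·(+0.0279+0.1109i)  (-0.0057+0.0000i)·(-0.3130+0.0000i)  (+0.2975+0.3146i)·(-0.0279+0.1109i)  (-0.0003+0.0052i)·(-0.2781-0.1492i)  (+0.4270-0.3607i)·(-0.2302+0.2527i)
Y_3^0(R⁻¹ n̂) = -0.097214+0.000000i

Re=-0.0972 Im=0.0000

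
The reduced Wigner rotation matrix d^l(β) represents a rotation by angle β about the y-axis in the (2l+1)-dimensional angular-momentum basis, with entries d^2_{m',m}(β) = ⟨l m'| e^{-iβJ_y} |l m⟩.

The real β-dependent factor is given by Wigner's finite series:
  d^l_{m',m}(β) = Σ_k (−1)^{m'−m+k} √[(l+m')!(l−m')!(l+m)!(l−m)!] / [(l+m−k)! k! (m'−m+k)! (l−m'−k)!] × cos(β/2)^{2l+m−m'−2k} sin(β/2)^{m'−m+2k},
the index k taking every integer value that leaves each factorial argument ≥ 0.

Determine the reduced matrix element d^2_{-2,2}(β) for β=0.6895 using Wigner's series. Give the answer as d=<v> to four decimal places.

d^2_{-2,2}(β=0.6895) via Wigner's sum:
c=cos(0.6895/2)=0.941160, s=sin(0.6895/2)=0.337961; N=√[1·24·24·1]=24.000000
k: max(0,(2)−(-2))=4 … min(2+(2),2−(-2))=4
  k=4: (−1)^0·24.0000/(24)·0.9412^0·0.3380^4 = +0.013046
d^2_{-2,2}(0.6895) = +0.013046

d=0.0130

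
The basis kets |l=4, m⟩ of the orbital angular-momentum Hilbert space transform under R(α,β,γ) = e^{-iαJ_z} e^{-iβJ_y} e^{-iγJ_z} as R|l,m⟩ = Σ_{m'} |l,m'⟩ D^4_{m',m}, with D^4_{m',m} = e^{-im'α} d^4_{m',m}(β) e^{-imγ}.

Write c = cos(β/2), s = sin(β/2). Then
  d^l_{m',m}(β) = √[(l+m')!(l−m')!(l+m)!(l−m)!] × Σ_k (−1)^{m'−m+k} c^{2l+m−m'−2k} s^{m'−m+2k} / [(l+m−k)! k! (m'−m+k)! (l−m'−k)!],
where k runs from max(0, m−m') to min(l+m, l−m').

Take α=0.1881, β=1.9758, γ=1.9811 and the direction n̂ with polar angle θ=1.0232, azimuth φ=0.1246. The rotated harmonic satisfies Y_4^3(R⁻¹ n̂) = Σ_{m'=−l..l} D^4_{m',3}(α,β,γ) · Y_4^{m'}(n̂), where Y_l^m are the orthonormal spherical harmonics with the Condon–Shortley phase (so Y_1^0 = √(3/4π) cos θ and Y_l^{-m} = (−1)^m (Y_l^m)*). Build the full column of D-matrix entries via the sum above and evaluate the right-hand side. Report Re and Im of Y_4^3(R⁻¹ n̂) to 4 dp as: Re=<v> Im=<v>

Need the full column D^4_{m',3} for m'=−4..4 at α=0.1881, β=1.9758, γ=1.9811.
cos(β/2)=0.550444, sin(β/2)=0.834872
d^4_{-4,3}: single k=7 term ⇒ +0.440146;  D = +0.202669+0.390710i
d^4_{-3,3}: k∈[6..7] ⇒ +0.718197 -0.236025 = +0.482172;  D = +0.298140+0.378949i
d^4_{-2,3}: k∈[5..6] ⇒ +0.759320 -0.582259 = +0.177061;  D = +0.133571+0.116229i
d^4_{-1,3}: k∈[4..5] ⇒ +0.590000 -0.814359 = -0.224359;  D = -0.193807-0.113031i
d^4_{0,3}: k∈[3..4] ⇒ +0.347929 -0.800393 = -0.452464;  D = -0.426580-0.150842i
d^4_{1,3}: k∈[2..3] ⇒ +0.153883 -0.590000 = -0.436117;  D = -0.431103-0.065942i
d^4_{2,3}: k∈[1..2] ⇒ +0.047827 -0.330074 = -0.282247;  D = -0.282061+0.010247i
d^4_{3,3}: k∈[0..1] ⇒ +0.008428 -0.135712 = -0.127284;  D = -0.124093+0.028325i
d^4_{4,3}: single k=0 term ⇒ -0.036154;  D = -0.033121+0.014495i
Y_4^{m'}(θ=1.0232,φ=0.1246) and Σ D·Y over m':
  (+0.2027+0.3907i)·(+0.2065-0.1124i)  (+0.2981+0.3789i)·(+0.3776-0.1481i)  (+0.1336+0.1162i)·(+0.2121-0.0540i)  (-0.1938-0.1130i)·(-0.2301+0.0288i)  (-0.4266-0.1508i)·(-0.2708+0.0000i)  (-0.4311-0.0659i)·(+0.2301+0.0288i)  (-0.2821+0.0102i)·(+0.2121+0.0540i)  (-0.1241+0.0283i)·(-0.3776-0.1481i)  (-0.0331+0.0145i)·(+0.2065+0.1124i)
Y_4^3(R⁻¹ n̂) = +0.337365+0.201862i

Re=0.3374 Im=0.2019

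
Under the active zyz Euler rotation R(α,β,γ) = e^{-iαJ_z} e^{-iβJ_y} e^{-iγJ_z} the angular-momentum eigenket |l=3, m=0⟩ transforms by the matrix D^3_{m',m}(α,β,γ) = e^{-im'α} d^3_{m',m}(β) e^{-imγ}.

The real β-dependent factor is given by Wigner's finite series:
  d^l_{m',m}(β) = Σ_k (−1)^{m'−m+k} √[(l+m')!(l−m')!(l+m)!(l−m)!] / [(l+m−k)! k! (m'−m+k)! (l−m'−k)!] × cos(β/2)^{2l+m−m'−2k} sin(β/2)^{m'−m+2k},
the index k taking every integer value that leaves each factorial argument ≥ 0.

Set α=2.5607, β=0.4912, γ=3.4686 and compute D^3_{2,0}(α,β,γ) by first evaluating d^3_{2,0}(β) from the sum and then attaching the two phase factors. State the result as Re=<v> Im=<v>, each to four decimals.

First d^3_{2,0}(β=0.4912), then the phase factors e^{-i(2)α} and e^{-i(0)γ}:
c=cos(0.4912/2)=0.969992, s=sin(0.4912/2)=0.243138; N=√[120·1·6·6]=65.726707
k: max(0,(0)−(2))=0 … min(3+(0),3−(2))=1
  k=0: (−1)^2·65.7267/(12)·0.9700^4·0.2431^2 = +0.286642
  k=1: (−1)^3·65.7267/(12)·0.9700^2·0.2431^4 = -0.018010
d^3_{2,0}(0.4912) = +0.286642 -0.018010 = +0.268632
Attach z-rotation phases: D = e^{-i(2)(2.5607)}·(+0.268632)·e^{-i(0)(3.4686)} = +0.106835+0.246474i

Re=0.1068 Im=0.2465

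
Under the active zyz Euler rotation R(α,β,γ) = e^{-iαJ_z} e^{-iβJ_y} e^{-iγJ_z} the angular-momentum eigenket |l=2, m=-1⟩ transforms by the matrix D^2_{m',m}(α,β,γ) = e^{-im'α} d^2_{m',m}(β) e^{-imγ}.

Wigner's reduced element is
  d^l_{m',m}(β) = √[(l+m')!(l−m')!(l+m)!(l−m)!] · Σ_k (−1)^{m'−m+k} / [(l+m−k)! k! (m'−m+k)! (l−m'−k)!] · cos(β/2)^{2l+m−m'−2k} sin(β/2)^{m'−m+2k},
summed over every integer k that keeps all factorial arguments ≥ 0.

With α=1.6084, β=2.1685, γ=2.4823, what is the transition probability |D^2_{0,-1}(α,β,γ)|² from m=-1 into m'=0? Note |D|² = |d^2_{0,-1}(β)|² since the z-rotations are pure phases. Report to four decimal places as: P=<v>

P=0.3246

First d^2_{0,-1}(β=2.1685), then the phase factors e^{-i(0)α} and e^{-i(-1)γ}:
With c≡cos(β/2)=0.467576 and s≡sin(β/2)=0.883953, N=[2·2·1·6]^{1/2}=4.898979
Admissible k: 0..1 (factorial args all ≥0)
  k=0: (−1)^1·4.8990/(2)·0.4676^3·0.8840^1 = -0.221340
  k=1: (−1)^2·4.8990/(2)·0.4676^1·0.8840^3 = +0.791070
d^2_{0,-1}(2.1685) = -0.221340 +0.791070 = +0.569730
|D^2_{0,-1}|² = |d^2_{0,-1}(β)|² = (+0.569730)² = 0.324592 (the z-rotation phases have unit modulus)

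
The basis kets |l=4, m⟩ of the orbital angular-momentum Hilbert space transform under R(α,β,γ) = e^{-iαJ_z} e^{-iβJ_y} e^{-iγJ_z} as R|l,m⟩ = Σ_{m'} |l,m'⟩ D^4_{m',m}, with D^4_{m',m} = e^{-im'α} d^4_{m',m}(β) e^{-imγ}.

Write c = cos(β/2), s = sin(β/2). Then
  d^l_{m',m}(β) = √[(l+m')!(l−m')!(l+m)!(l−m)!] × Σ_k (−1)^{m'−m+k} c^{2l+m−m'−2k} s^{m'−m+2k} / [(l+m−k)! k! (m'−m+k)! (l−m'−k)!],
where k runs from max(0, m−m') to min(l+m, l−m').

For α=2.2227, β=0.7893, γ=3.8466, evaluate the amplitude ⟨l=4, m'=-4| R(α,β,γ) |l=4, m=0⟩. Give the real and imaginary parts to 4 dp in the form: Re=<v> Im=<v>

First d^4_{-4,0}(β=0.7893), then the phase factors e^{-i(-4)α} and e^{-i(0)γ}:
With c≡cos(β/2)=0.923131 and s≡sin(β/2)=0.384485, N=[1·40320·24·24]^{1/2}=4819.161753
k: max(0,(0)−(-4))=4 … min(4+(0),4−(-4))=4
  k=4: (−1)^0·4819.1618/(576)·0.9231^4·0.3845^4 = +0.132776
d^4_{-4,0}(0.7893) = +0.132776
Attach z-rotation phases: D = e^{-i(-4)(2.2227)}·(+0.132776)·e^{-i(0)(3.8466)} = -0.114292+0.067578i

Re=-0.1143 Im=0.0676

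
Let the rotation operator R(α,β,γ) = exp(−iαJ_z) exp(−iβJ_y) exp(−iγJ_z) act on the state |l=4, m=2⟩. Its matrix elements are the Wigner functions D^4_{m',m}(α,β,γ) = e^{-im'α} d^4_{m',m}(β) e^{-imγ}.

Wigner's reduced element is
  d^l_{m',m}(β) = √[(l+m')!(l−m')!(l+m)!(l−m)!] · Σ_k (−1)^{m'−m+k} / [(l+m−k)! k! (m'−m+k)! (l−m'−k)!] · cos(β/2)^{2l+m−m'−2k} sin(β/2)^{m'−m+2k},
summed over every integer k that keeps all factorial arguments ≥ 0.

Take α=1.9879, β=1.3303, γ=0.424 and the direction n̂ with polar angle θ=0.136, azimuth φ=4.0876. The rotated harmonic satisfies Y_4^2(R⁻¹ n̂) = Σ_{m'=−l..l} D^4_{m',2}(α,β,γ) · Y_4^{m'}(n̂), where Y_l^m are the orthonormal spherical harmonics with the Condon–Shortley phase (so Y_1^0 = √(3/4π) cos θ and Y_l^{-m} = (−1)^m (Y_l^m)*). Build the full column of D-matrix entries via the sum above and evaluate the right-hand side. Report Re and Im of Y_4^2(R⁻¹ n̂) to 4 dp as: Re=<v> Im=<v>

Re=-0.1209 Im=0.2296

Need the full column D^4_{m',2} for m'=−4..4 at α=1.9879, β=1.3303, γ=0.424.
cos(β/2)=0.786824, sin(β/2)=0.617177
d^4_{-4,2}: single k=6 term ⇒ +0.181048;  D = +0.123460+0.132424i
d^4_{-3,2}: k∈[5..6] ⇒ +0.489630 -0.100418 = +0.389212;  D = +0.152752-0.357984i
d^4_{-2,2}: k∈[4..6] ⇒ +0.834145 -0.410578 +0.021051 = +0.444618;  D = -0.444576+0.006132i
d^4_{-1,2}: k∈[3..5] ⇒ +1.002613 -0.925313 +0.113863 = +0.191163;  D = +0.079846+0.173689i
d^4_{0,2}: k∈[2..4] ⇒ +0.857447 -1.406826 +0.324590 = -0.224788;  D = -0.148694+0.168582i
d^4_{1,2}: k∈[1..3] ⇒ +0.488866 -1.503919 +0.616875 = -0.398177;  D = +0.379717+0.119833i
d^4_{2,2}: k∈[0..2] ⇒ +0.146900 -1.084594 +0.834145 = -0.103549;  D = -0.011513-0.102907i
d^4_{3,2}: k∈[0..1] ⇒ -0.431140 +0.795799 = +0.364659;  D = +0.314904-0.183880i
d^4_{4,2}: single k=0 term ⇒ +0.478261;  D = -0.387802-0.279898i
Y_4^{m'}(θ=0.136,φ=4.0876) and Σ D·Y over m':
  (+0.1235+0.1324i)·(-0.0001+0.0001i)  (+0.1528-0.3580i)·(+0.0029+0.0009i)  (-0.4446+0.0061i)·(-0.0114-0.0343i)  (+0.0798+0.1737i)·(-0.1439+0.1995i)  (-0.1487+0.1686i)·(+0.7698+0.0000i)  (+0.3797+0.1198i)·(+0.1439+0.1995i)  (-0.0115-0.1029i)·(-0.0114+0.0343i)  (+0.3149-0.1839i)·(-0.0029+0.0009i)  (-0.3878-0.2799i)·(-0.0001-0.0001i)
Y_4^2(R⁻¹ n̂) = -0.120924+0.229640i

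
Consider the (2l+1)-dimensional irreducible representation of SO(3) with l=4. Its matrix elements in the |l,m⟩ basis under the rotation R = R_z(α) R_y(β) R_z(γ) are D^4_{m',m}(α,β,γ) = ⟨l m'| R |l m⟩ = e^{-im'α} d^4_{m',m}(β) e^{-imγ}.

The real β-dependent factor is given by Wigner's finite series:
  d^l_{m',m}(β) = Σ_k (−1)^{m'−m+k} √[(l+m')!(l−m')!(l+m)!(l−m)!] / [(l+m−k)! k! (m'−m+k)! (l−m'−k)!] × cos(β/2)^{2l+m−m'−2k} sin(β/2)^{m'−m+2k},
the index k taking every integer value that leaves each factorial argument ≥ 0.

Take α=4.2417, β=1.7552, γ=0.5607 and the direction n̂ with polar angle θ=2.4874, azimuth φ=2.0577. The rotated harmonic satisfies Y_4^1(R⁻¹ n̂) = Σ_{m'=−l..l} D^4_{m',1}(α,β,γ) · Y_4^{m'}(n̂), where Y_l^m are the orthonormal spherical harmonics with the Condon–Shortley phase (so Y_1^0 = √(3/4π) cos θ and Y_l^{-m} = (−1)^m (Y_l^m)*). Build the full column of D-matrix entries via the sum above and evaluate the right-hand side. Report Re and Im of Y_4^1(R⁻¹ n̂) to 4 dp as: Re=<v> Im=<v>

Re=-0.1153 Im=0.2229

Need the full column D^4_{m',1} for m'=−4..4 at α=4.2417, β=1.7552, γ=0.5607.
cos(β/2)=0.638999, sin(β/2)=0.769207
d^4_{-4,1}: single k=5 term ⇒ +0.525790;  D = -0.402777-0.337973i
d^4_{-3,1}: k∈[4..5] ⇒ +0.772136 -0.671323 = +0.100813;  D = +0.092777-0.039441i
d^4_{-2,1}: k∈[3..5] ⇒ +0.685720 -1.490474 +0.431958 = -0.372797;  D = +0.025598-0.371917i
d^4_{-1,1}: k∈[2..5] ⇒ +0.402799 -1.751041 +1.268682 -0.122560 = -0.202119;  D = +0.173421+0.103814i
d^4_{0,1}: k∈[1..4] ⇒ +0.149644 -1.301062 +1.885317 -0.455323 = +0.278577;  D = +0.235922-0.148141i
d^4_{1,1}: k∈[0..3] ⇒ +0.027797 -0.604199 +1.751041 -0.845788 = +0.328851;  D = +0.029560+0.327520i
d^4_{2,1}: k∈[0..2] ⇒ -0.141965 +1.028580 -0.993650 = -0.107035;  D = +0.099373+0.039769i
d^4_{3,1}: k∈[0..1] ⇒ +0.319712 -0.772136 = -0.452425;  D = -0.340306+0.298128i
d^4_{4,1}: single k=0 term ⇒ -0.362849;  D = -0.089327-0.351682i
Y_4^{m'}(θ=2.4874,φ=2.0577) and Σ D·Y over m':
  (-0.4028-0.3380i)·(-0.0223-0.0564i)  (+0.0928-0.0394i)·(-0.2225-0.0246i)  (+0.0256-0.3719i)·(-0.2373+0.3491i)  (+0.1734+0.1038i)·(+0.1505+0.2843i)  (+0.2359-0.1481i)·(-0.2129+0.0000i)  (+0.0296+0.3275i)·(-0.1505+0.2843i)  (+0.0994+0.0398i)·(-0.2373-0.3491i)  (-0.3403+0.2981i)·(+0.2225-0.0246i)  (-0.0893-0.3517i)·(-0.0223+0.0564i)
Y_4^1(R⁻¹ n̂) = -0.115336+0.222905i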